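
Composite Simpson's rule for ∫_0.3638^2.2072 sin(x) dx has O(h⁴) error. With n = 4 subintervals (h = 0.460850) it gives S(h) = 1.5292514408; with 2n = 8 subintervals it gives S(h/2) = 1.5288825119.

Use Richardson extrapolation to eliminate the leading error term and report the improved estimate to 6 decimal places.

1.528858

With r = 4 the leading error scales as h^4, so the weight is 2^4 = 16.
A(h/2) − A(h) = 1.5288825119 − 1.5292514408 = -0.0003689289
Correction (A(h/2) − A(h))/(16 − 1) = (-0.0003689289)/15 = -0.0000245953
R = A(h/2) + (A(h/2) − A(h))/15 = 1.5288825119 − 0.0000245953 = 1.5288579166
Correction |R − A(h/2)| = 2.460e-05; gap |A(h/2) − A(h)| = 3.689e-04.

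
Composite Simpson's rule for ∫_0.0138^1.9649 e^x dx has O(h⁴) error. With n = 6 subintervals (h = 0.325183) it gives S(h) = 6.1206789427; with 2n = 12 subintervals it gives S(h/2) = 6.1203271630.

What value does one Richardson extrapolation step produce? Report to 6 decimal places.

6.120304

Error is O(h^4); halving h shrinks it by 2^4 = 16.
16 × 6.1203271630 = 97.9252346080; 97.9252346080 − 6.1206789427 = 91.8045556653
91.8045556653 ÷ 15 = 6.1203037110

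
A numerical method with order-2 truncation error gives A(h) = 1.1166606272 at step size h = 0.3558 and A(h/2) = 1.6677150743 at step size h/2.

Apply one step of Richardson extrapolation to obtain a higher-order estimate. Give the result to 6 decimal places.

Method order is 2; weight 2^2 = 4.
4*1.6677150743 = 6.6708602972; subtract 1.1166606272 → 5.5541996700
Extrapolated: 5.5541996700 / 3 = 1.8513998900
Correction |R − A(h/2)| = 1.837e-01; gap |A(h/2) − A(h)| = 5.511e-01.

1.851400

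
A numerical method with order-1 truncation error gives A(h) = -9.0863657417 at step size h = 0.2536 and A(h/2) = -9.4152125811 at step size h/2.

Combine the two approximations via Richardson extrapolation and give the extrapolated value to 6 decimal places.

-9.744059

Method order is 1; weight 2^1 = 2.
Weighted: (-18.8304251622) − (-9.0863657417) = -9.7440594205
(2 × (-9.4152125811) − (-9.0863657417))/(2 − 1) = -9.7440594205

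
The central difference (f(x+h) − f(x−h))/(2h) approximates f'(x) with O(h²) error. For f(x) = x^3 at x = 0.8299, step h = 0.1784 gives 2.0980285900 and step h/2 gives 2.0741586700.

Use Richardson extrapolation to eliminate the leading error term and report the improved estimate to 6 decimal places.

Method order is 2; weight 2^2 = 4.
4×2.0741586700 = 8.2966346800; subtract 2.0980285900 → 6.1986060900
Denominator 4 − 1 = 3.
6.1986060900 ÷ 3 = 2.0662020300

2.066202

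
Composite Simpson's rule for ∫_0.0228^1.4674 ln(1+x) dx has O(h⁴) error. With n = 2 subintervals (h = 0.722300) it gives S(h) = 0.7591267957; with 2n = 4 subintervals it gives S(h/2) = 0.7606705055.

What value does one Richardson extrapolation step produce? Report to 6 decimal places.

0.760773

Error is O(h^4); halving h shrinks it by 2^4 = 16.
Weighted: 12.1707280880 − 0.7591267957 = 11.4116012923
11.4116012923 ÷ 15 = 0.7607734195
Gap between inputs: 1.544e-03; correction applied: +0.0001029140.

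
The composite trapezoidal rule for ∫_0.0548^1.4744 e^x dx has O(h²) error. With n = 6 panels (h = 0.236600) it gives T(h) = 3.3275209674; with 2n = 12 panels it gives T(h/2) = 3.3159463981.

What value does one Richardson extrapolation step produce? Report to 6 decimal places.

3.312088

Method order is 2; weight 2^2 = 4.
4 × 3.3159463981 − 3.3275209674 = 9.9362646250
9.9362646250 ÷ 3 = 3.3120882083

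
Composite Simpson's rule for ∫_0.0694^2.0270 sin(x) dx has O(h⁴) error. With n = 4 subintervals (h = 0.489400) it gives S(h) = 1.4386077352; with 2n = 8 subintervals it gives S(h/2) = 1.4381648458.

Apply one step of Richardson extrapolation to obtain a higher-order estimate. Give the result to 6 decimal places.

1.438135

r = 4, so 2^r = 16.
16·1.4381648458 = 23.0106375328; 23.0106375328 − 1.4386077352 = 21.5720297976
Denominator 16 − 1 = 15.
R = 21.5720297976/15 = 1.4381353198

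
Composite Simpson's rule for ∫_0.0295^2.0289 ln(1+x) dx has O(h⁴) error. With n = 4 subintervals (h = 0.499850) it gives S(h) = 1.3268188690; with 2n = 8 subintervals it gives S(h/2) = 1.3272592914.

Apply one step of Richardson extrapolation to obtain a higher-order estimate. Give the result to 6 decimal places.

1.327289

Order 4 gives 2^r = 16 and 2^r − 1 = 15.
16 × 1.3272592914 = 21.2361486624; subtract 1.3268188690 → 19.9093297934
Denominator 16 − 1 = 15.
Extrapolated: 19.9093297934 / 15 = 1.3272886529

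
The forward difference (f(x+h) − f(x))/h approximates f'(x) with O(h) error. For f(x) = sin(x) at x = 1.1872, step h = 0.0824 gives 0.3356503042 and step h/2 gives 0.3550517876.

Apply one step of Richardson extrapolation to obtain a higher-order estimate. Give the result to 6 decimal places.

Error is O(h^1); halving h shrinks it by 2^1 = 2.
Weighted: 0.7101035752 − 0.3356503042 = 0.3744532710
R = 0.3744532710/1 = 0.3744532710

0.374453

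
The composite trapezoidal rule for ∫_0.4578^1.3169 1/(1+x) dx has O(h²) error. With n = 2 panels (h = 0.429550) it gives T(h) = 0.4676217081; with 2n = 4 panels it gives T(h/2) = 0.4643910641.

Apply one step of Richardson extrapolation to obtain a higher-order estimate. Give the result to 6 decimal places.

With r = 2 the leading error scales as h^2, so the weight is 2^2 = 4.
4·0.4643910641 = 1.8575642564; 1.8575642564 − 0.4676217081 = 1.3899425483
R = 1.3899425483/3 = 0.4633141828
Gap between inputs: 3.231e-03; correction applied: −0.0010768813.

0.463314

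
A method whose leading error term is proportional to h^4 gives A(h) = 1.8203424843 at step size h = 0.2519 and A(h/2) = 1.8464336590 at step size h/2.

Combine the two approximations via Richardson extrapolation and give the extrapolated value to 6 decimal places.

1.848173

Error is O(h^4); halving h shrinks it by 2^4 = 16.
Top: 16(1.8464336590) − (1.8203424843) = 27.7225960597
(16 × 1.8464336590 − 1.8203424843)/(16 − 1) = 1.8481730706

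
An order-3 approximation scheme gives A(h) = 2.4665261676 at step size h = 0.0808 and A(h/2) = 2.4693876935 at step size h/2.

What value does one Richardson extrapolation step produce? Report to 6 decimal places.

The method has order 3: 2^3 = 8.
Top: 8(2.4693876935) − (2.4665261676) = 17.2885753804
(8*2.4693876935 − 2.4665261676)/(8 − 1) = 2.4697964829
Correction |R − A(h/2)| = 4.088e-04; gap |A(h/2) − A(h)| = 2.862e-03.

2.469796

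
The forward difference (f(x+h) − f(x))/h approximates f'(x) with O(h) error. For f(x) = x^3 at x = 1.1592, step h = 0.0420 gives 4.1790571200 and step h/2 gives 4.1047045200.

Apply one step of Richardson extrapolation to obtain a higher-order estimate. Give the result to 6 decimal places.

4.030352

The method has order 1: 2^1 = 2.
Difference of the inputs: 4.1047045200 − 4.1790571200 = -0.0743526000
Correction (A(h/2) − A(h))/(2 − 1) = (-0.0743526000)/1 = -0.0743526000
R = 4.1047045200 − 0.0743526000 = 4.0303519200
Correction |R − A(h/2)| = 7.435e-02; gap |A(h/2) − A(h)| = 7.435e-02.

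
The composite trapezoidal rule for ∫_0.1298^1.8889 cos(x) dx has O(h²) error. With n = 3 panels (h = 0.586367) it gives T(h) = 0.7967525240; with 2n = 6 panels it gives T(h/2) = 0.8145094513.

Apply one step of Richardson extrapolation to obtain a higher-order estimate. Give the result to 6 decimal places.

Leading term ∝ h^2; use weight 4 = 2^2.
Top: 4(0.8145094513) − (0.7967525240) = 2.4612852812
Divide by 2^2 − 1 = 3.
Extrapolated: 2.4612852812 / 3 = 0.8204284271

0.820428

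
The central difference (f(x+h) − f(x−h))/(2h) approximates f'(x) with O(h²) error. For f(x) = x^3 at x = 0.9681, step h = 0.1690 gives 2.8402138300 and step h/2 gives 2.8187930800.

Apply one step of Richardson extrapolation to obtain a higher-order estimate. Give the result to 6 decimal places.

Leading term ∝ h^2; use weight 4 = 2^2.
4×2.8187930800 = 11.2751723200; 11.2751723200 − 2.8402138300 = 8.4349584900
Denominator 4 − 1 = 3.
Extrapolated: 8.4349584900 / 3 = 2.8116528300
Shift from A(h/2): −0.0071402500.

2.811653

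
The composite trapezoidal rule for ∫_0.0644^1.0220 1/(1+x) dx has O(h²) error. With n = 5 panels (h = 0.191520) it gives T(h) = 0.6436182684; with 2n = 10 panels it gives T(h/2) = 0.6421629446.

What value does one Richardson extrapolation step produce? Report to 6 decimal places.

0.641678

Leading term ∝ h^2; use weight 4 = 2^2.
4*0.6421629446 − 0.6436182684 = 1.9250335100
Divide by 2^2 − 1 = 3.
(4*0.6421629446 − 0.6436182684)/(4 − 1) = 0.6416778367
Shift from A(h/2): −0.0004851079.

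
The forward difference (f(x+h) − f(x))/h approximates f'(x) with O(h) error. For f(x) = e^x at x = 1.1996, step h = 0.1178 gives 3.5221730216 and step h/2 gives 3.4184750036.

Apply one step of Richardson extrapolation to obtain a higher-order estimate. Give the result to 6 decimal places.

3.314777

The method has order 1: 2^1 = 2.
2 × 3.4184750036 − 3.5221730216 = 3.3147769856
R = 3.3147769856/1 = 3.3147769856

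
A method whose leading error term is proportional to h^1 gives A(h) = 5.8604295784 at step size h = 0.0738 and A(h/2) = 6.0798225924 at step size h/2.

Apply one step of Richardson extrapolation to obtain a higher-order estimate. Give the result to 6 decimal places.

6.299216

Leading term ∝ h^1; use weight 2 = 2^1.
2*6.0798225924 = 12.1596451848; subtract 5.8604295784 → 6.2992156064
Divide by 2^1 − 1 = 1.
(2*6.0798225924 − 5.8604295784)/(2 − 1) = 6.2992156064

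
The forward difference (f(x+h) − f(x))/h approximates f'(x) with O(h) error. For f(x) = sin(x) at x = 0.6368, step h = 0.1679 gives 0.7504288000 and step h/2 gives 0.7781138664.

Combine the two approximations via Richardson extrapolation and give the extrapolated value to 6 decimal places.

The method has order 1: 2^1 = 2.
2 × 0.7781138664 = 1.5562277328; 1.5562277328 − 0.7504288000 = 0.8057989328
Denominator 2 − 1 = 1.
Extrapolated: 0.8057989328 / 1 = 0.8057989328
Gap between inputs: 2.769e-02; correction applied: +0.0276850664.

0.805799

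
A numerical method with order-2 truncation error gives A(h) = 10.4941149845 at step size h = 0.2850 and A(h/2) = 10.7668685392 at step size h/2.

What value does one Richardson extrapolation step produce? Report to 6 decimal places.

10.857786

Order 2 gives 2^r = 4 and 2^r − 1 = 3.
4×10.7668685392 = 43.0674741568; 43.0674741568 − 10.4941149845 = 32.5733591723
(4×10.7668685392 − 10.4941149845)/(4 − 1) = 10.8577863908
Correction |R − A(h/2)| = 9.092e-02; gap |A(h/2) − A(h)| = 2.728e-01.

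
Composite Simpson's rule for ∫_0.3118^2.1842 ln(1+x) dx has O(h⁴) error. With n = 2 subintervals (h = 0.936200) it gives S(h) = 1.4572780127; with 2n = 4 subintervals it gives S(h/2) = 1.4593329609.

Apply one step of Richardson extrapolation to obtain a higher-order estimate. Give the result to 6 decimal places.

Method order is 4; weight 2^4 = 16.
2^4*A(h/2) = 23.3493273744; minus A(h) gives 21.8920493617.
Divide by 2^4 − 1 = 15.
(16*1.4593329609 − 1.4572780127)/(16 − 1) = 1.4594699574

1.459470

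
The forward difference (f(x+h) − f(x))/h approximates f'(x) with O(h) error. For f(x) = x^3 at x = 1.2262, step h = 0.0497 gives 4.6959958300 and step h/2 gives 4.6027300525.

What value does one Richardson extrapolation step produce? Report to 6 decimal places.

Order 1 gives 2^r = 2 and 2^r − 1 = 1.
2^1×A(h/2) = 9.2054601050; minus A(h) gives 4.5094642750.
Divide by 2^1 − 1 = 1.
(2×4.6027300525 − 4.6959958300)/(2 − 1) = 4.5094642750

4.509464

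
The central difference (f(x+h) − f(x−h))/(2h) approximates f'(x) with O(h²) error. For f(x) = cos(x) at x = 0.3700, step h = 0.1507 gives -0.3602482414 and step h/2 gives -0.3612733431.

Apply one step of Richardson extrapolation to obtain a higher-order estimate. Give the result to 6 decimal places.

Method order is 2; weight 2^2 = 4.
4 × (-0.3612733431) = -1.4450933724; (-1.4450933724) − (-0.3602482414) = -1.0848451310
Extrapolated: (-1.0848451310) / 3 = -0.3616150437

-0.361615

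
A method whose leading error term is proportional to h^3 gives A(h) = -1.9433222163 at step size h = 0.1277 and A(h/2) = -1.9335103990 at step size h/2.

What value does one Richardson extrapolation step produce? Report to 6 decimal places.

-1.932109

r = 3: numerator weight 8, denominator 7.
Weighted: (-15.4680831920) − (-1.9433222163) = -13.5247609757
Extrapolated: (-13.5247609757) / 7 = -1.9321087108
Correction |R − A(h/2)| = 1.402e-03; gap |A(h/2) − A(h)| = 9.812e-03.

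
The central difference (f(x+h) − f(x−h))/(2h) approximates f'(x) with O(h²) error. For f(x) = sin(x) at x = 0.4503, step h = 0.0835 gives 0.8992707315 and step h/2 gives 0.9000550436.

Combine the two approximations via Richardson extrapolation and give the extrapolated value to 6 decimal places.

Method order is 2; weight 2^2 = 4.
4×0.9000550436 = 3.6002201744; 3.6002201744 − 0.8992707315 = 2.7009494429
R = 2.7009494429/3 = 0.9003164810

0.900316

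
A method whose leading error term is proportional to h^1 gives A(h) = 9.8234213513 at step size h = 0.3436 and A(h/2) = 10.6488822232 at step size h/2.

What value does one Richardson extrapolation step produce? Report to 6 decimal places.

The method has order 1: 2^1 = 2.
2^1 × A(h/2) = 21.2977644464; minus A(h) gives 11.4743430951.
Denominator 2 − 1 = 1.
Result: 11.4743430951
Correction |R − A(h/2)| = 8.255e-01; gap |A(h/2) − A(h)| = 8.255e-01.

11.474343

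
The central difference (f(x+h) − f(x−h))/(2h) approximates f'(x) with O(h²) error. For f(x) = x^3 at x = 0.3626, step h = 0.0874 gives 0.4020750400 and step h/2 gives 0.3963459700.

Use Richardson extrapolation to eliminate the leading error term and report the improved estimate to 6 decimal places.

With r = 2 the leading error scales as h^2, so the weight is 2^2 = 4.
4·0.3963459700 = 1.5853838800; 1.5853838800 − 0.4020750400 = 1.1833088400
Denominator 4 − 1 = 3.
R = 1.1833088400/3 = 0.3944362800

0.394436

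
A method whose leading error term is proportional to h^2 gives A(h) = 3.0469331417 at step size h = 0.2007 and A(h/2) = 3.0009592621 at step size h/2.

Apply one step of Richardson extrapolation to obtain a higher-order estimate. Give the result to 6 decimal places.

Method order is 2; weight 2^2 = 4.
Weighted: 12.0038370484 − 3.0469331417 = 8.9569039067
Denominator 4 − 1 = 3.
Extrapolated: 8.9569039067 / 3 = 2.9856346356

2.985635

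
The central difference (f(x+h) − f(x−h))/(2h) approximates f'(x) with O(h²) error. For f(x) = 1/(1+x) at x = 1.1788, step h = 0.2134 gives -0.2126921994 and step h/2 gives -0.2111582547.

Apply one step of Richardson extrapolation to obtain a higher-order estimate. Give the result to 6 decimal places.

r = 2, so 2^r = 4.
Weighted: (-0.8446330188) − (-0.2126921994) = -0.6319408194
Denominator 4 − 1 = 3.
(4*(-0.2111582547) − (-0.2126921994))/(4 − 1) = -0.2106469398
Correction |R − A(h/2)| = 5.113e-04; gap |A(h/2) − A(h)| = 1.534e-03.

-0.210647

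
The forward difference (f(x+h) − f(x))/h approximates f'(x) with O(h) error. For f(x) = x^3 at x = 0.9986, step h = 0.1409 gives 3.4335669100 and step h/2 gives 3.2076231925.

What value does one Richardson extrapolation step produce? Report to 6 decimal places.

2.981679

r = 1: numerator weight 2, denominator 1.
2^1×A(h/2) = 6.4152463850; minus A(h) gives 2.9816794750.
Divide by 2^1 − 1 = 1.
So the Richardson estimate is 2.9816794750.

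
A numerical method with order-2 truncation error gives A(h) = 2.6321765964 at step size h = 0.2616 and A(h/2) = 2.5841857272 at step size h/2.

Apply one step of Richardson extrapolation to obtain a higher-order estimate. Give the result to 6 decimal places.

2.568189

Method order is 2; weight 2^2 = 4.
Top: 4(2.5841857272) − (2.6321765964) = 7.7045663124
Divide by 2^2 − 1 = 3.
So the Richardson estimate is 2.5681887708.
Shift from A(h/2): −0.0159969564.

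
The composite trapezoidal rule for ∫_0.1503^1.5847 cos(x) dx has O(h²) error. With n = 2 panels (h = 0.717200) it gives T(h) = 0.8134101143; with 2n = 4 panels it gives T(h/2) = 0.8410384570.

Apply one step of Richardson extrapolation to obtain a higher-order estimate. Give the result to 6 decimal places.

0.850248

Method order is 2; weight 2^2 = 4.
4·0.8410384570 = 3.3641538280; subtract 0.8134101143 → 2.5507437137
Divide by 2^2 − 1 = 3.
Result: 0.8502479046
Correction |R − A(h/2)| = 9.209e-03; gap |A(h/2) − A(h)| = 2.763e-02.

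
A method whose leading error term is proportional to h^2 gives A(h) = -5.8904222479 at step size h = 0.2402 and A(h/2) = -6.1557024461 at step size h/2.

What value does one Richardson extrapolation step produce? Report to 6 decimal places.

r = 2, so 2^r = 4.
4*(-6.1557024461) = -24.6228097844; (-24.6228097844) − (-5.8904222479) = -18.7323875365
Divide by 2^2 − 1 = 3.
R = (-18.7323875365)/3 = -6.2441291788
Gap between inputs: 2.653e-01; correction applied: −0.0884267327.

-6.244129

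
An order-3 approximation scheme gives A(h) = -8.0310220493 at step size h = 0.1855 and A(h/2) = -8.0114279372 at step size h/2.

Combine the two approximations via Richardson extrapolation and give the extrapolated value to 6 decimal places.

r = 3, so 2^r = 8.
Numerator 8×A(h/2) − A(h) = 8×(-8.0114279372) − (-8.0310220493) = -56.0604014483
Divide by 2^3 − 1 = 7.
Result: -8.0086287783

-8.008629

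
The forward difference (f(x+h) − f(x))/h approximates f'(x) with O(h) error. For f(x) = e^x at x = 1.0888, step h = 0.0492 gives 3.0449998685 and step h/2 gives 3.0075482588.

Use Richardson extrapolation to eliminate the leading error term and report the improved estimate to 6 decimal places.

Order 1 gives 2^r = 2 and 2^r − 1 = 1.
A(h/2) − A(h) = 3.0075482588 − 3.0449998685 = -0.0374516097
Divide by 2^1 − 1 = 1: (-0.0374516097)/1 = -0.0374516097
R = 3.0075482588 − 0.0374516097 = 2.9700966491
Gap between inputs: 3.745e-02; correction applied: −0.0374516097.

2.970097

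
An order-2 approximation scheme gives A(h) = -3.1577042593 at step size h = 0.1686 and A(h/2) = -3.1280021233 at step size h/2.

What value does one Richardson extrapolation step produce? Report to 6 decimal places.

The method has order 2: 2^2 = 4.
Top: 4(-3.1280021233) − (-3.1577042593) = -9.3543042339
Extrapolated: (-9.3543042339) / 3 = -3.1181014113

-3.118101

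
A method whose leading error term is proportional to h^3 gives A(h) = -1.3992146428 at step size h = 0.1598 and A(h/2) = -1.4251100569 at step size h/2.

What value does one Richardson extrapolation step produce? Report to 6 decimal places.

-1.428809

Order 3 gives 2^r = 8 and 2^r − 1 = 7.
8·(-1.4251100569) = -11.4008804552; subtract (-1.3992146428) → -10.0016658124
Extrapolated: (-10.0016658124) / 7 = -1.4288094018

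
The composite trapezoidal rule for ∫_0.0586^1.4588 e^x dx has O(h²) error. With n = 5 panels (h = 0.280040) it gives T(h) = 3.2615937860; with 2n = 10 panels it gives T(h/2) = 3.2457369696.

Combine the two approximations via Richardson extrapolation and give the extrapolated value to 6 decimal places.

3.240451

Method order is 2; weight 2^2 = 4.
4 × 3.2457369696 = 12.9829478784; subtract 3.2615937860 → 9.7213540924
(4 × 3.2457369696 − 3.2615937860)/(4 − 1) = 3.2404513641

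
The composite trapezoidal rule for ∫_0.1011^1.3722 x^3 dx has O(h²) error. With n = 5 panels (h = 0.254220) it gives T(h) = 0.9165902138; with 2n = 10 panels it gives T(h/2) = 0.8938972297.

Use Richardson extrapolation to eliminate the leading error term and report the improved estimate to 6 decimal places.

Method order is 2; weight 2^2 = 4.
Numerator 4×A(h/2) − A(h) = 4×0.8938972297 − 0.9165902138 = 2.6589987050
Denominator 4 − 1 = 3.
(4×0.8938972297 − 0.9165902138)/(4 − 1) = 0.8863329017
Correction |R − A(h/2)| = 7.564e-03; gap |A(h/2) − A(h)| = 2.269e-02.

0.886333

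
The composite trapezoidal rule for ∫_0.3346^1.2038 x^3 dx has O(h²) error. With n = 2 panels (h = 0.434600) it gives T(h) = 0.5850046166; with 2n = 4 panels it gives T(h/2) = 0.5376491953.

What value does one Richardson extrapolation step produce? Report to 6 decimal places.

Error is O(h^2); halving h shrinks it by 2^2 = 4.
4×0.5376491953 = 2.1505967812; subtract 0.5850046166 → 1.5655921646
R = 1.5655921646/3 = 0.5218640549

0.521864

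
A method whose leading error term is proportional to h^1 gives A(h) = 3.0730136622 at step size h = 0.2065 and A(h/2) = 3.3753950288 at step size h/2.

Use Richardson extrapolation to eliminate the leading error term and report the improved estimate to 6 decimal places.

Error is O(h^1); halving h shrinks it by 2^1 = 2.
2*3.3753950288 = 6.7507900576; subtract 3.0730136622 → 3.6777763954
Denominator 2 − 1 = 1.
Result: 3.6777763954

3.677776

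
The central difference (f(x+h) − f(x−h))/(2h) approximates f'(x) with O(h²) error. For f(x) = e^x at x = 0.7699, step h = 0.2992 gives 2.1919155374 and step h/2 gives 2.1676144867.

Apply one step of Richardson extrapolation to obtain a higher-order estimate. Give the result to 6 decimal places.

r = 2, so 2^r = 4.
2^2×A(h/2) = 8.6704579468; minus A(h) gives 6.4785424094.
Divide by 2^2 − 1 = 3.
So the Richardson estimate is 2.1595141365.

2.159514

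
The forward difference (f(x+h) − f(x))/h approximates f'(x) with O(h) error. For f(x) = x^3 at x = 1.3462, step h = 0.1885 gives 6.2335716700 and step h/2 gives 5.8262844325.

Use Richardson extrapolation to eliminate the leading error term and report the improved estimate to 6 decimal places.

Method order is 1; weight 2^1 = 2.
2×5.8262844325 = 11.6525688650; 11.6525688650 − 6.2335716700 = 5.4189971950
Denominator 2 − 1 = 1.
5.4189971950 ÷ 1 = 5.4189971950
Shift from A(h/2): −0.4072872375.

5.418997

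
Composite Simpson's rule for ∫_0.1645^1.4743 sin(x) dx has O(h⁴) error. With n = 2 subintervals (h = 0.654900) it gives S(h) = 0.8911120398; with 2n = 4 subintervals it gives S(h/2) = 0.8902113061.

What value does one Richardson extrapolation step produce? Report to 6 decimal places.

0.890151

Order 4 gives 2^r = 16 and 2^r − 1 = 15.
16×0.8902113061 = 14.2433808976; 14.2433808976 − 0.8911120398 = 13.3522688578
13.3522688578 ÷ 15 = 0.8901512572
Correction |R − A(h/2)| = 6.005e-05; gap |A(h/2) − A(h)| = 9.007e-04.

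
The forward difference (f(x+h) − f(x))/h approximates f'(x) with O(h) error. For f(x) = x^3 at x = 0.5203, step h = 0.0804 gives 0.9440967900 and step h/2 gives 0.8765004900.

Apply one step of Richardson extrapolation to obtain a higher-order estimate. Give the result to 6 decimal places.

0.808904

Order 1 gives 2^r = 2 and 2^r − 1 = 1.
Top: 2(0.8765004900) − (0.9440967900) = 0.8089041900
(2 × 0.8765004900 − 0.9440967900)/(2 − 1) = 0.8089041900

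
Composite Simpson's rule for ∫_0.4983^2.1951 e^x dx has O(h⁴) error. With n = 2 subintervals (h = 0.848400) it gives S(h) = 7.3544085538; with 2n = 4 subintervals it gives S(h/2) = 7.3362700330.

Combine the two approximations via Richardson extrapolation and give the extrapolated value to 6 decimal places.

7.335061

Error is O(h^4); halving h shrinks it by 2^4 = 16.
Numerator 16 × A(h/2) − A(h) = 16 × 7.3362700330 − 7.3544085538 = 110.0259119742
(16 × 7.3362700330 − 7.3544085538)/(16 − 1) = 7.3350607983
Correction |R − A(h/2)| = 1.209e-03; gap |A(h/2) − A(h)| = 1.814e-02.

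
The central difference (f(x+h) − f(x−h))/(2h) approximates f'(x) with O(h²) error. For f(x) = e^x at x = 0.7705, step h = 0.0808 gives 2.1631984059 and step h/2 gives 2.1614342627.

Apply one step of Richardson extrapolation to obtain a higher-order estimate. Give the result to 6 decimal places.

2.160846

r = 2: numerator weight 4, denominator 3.
Difference of the inputs: 2.1614342627 − 2.1631984059 = -0.0017641432
Correction (A(h/2) − A(h))/(4 − 1) = (-0.0017641432)/3 = -0.0005880477
R = A(h/2) + (A(h/2) − A(h))/3 = 2.1614342627 − 0.0005880477 = 2.1608462150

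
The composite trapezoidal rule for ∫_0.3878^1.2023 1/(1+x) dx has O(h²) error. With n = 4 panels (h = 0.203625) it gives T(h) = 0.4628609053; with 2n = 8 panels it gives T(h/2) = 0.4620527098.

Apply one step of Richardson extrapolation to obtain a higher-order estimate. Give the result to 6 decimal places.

Leading term ∝ h^2; use weight 4 = 2^2.
Weighted: 1.8482108392 − 0.4628609053 = 1.3853499339
1.3853499339 ÷ 3 = 0.4617833113

0.461783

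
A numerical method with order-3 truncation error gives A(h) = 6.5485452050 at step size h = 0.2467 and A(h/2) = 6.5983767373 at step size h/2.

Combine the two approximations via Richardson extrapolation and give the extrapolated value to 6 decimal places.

6.605496

Method order is 3; weight 2^3 = 8.
Difference of the inputs: 6.5983767373 − 6.5485452050 = 0.0498315323
Correction (A(h/2) − A(h))/(8 − 1) = 0.0498315323/7 = 0.0071187903
R = 6.5983767373 + 0.0071187903 = 6.6054955276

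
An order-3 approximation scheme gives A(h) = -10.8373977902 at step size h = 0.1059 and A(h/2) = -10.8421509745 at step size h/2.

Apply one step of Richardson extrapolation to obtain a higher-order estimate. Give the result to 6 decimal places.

The method has order 3: 2^3 = 8.
Numerator 8·A(h/2) − A(h) = 8·(-10.8421509745) − (-10.8373977902) = -75.8998100058
Divide by 2^3 − 1 = 7.
(8·(-10.8421509745) − (-10.8373977902))/(8 − 1) = -10.8428300008

-10.842830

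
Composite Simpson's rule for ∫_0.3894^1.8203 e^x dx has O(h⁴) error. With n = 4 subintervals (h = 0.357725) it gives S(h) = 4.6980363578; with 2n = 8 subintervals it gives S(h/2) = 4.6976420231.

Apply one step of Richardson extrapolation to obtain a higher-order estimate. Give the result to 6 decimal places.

r = 4, so 2^r = 16.
Numerator 16×A(h/2) − A(h) = 16×4.6976420231 − 4.6980363578 = 70.4642360118
R = 70.4642360118/15 = 4.6976157341

4.697616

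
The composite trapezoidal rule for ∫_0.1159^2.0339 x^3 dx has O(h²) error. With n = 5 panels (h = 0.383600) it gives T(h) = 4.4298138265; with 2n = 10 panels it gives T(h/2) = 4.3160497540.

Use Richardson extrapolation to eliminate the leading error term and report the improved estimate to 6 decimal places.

The method has order 2: 2^2 = 4.
A(h/2) − A(h) = 4.3160497540 − 4.4298138265 = -0.1137640725
Divide by 2^2 − 1 = 3: (-0.1137640725)/3 = -0.0379213575
R = 4.3160497540 − 0.0379213575 = 4.2781283965

4.278128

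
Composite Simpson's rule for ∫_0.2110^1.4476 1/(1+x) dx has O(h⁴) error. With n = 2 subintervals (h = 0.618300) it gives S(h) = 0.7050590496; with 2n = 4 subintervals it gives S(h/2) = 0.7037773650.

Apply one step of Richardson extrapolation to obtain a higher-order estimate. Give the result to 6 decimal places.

The method has order 4: 2^4 = 16.
16*0.7037773650 = 11.2604378400; 11.2604378400 − 0.7050590496 = 10.5553787904
Denominator 16 − 1 = 15.
Extrapolated: 10.5553787904 / 15 = 0.7036919194
Gap between inputs: 1.282e-03; correction applied: −0.0000854456.

0.703692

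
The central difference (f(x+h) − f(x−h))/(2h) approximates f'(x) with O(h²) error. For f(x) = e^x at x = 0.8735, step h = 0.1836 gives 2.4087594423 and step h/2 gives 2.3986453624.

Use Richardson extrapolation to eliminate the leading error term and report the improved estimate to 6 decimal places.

2.395274

Method order is 2; weight 2^2 = 4.
Weighted: 9.5945814496 − 2.4087594423 = 7.1858220073
Denominator 4 − 1 = 3.
Extrapolated: 7.1858220073 / 3 = 2.3952740024
Shift from A(h/2): −0.0033713600.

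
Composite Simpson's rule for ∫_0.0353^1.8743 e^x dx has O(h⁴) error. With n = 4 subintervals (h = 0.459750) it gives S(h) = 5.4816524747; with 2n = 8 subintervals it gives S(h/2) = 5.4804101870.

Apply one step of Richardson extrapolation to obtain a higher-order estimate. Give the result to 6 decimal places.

5.480327

Error is O(h^4); halving h shrinks it by 2^4 = 16.
Numerator 16 × A(h/2) − A(h) = 16 × 5.4804101870 − 5.4816524747 = 82.2049105173
R = 82.2049105173/15 = 5.4803273678
Shift from A(h/2): −0.0000828192.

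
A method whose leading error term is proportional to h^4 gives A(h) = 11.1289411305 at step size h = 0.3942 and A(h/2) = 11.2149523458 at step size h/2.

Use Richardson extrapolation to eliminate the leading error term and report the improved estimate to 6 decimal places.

11.220686

Order 4 gives 2^r = 16 and 2^r − 1 = 15.
Numerator 16·A(h/2) − A(h) = 16·11.2149523458 − 11.1289411305 = 168.3102964023
(16·11.2149523458 − 11.1289411305)/(16 − 1) = 11.2206864268
Shift from A(h/2): +0.0057340810.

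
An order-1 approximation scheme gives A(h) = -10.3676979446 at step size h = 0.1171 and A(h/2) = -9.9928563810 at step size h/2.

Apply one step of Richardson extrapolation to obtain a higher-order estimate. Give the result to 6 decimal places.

Leading term ∝ h^1; use weight 2 = 2^1.
2*(-9.9928563810) = -19.9857127620; (-19.9857127620) − (-10.3676979446) = -9.6180148174
(2*(-9.9928563810) − (-10.3676979446))/(2 − 1) = -9.6180148174
Shift from A(h/2): +0.3748415636.

-9.618015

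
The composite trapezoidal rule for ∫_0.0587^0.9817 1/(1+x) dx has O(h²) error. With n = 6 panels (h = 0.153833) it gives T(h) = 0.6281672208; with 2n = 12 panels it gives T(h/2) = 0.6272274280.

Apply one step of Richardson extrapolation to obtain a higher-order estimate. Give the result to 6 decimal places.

The method has order 2: 2^2 = 4.
4×0.6272274280 = 2.5089097120; 2.5089097120 − 0.6281672208 = 1.8807424912
1.8807424912 ÷ 3 = 0.6269141637
Correction |R − A(h/2)| = 3.133e-04; gap |A(h/2) − A(h)| = 9.398e-04.

0.626914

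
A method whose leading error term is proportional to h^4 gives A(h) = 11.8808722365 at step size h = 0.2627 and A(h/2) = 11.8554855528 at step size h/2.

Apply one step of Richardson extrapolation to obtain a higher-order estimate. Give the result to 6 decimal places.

11.853793

r = 4, so 2^r = 16.
Difference of the inputs: 11.8554855528 − 11.8808722365 = -0.0253866837
Divide by 2^4 − 1 = 15: (-0.0253866837)/15 = -0.0016924456
R = A(h/2) + (A(h/2) − A(h))/15 = 11.8554855528 − 0.0016924456 = 11.8537931072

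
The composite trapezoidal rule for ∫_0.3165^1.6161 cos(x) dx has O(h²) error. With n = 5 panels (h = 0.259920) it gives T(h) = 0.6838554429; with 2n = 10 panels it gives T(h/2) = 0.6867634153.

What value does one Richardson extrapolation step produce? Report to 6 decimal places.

r = 2: numerator weight 4, denominator 3.
Numerator 4×A(h/2) − A(h) = 4×0.6867634153 − 0.6838554429 = 2.0631982183
Denominator 4 − 1 = 3.
(4×0.6867634153 − 0.6838554429)/(4 − 1) = 0.6877327394
Shift from A(h/2): +0.0009693241.

0.687733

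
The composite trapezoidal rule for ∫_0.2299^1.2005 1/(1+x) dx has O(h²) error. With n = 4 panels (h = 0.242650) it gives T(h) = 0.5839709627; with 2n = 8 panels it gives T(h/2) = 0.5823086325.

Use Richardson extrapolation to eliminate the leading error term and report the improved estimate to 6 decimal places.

r = 2: numerator weight 4, denominator 3.
2^2·A(h/2) = 2.3292345300; minus A(h) gives 1.7452635673.
Extrapolated: 1.7452635673 / 3 = 0.5817545224

0.581755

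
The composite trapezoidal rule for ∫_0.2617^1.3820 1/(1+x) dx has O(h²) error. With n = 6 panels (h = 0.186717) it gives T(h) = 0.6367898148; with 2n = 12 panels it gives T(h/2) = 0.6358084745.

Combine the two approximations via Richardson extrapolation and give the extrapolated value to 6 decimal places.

r = 2, so 2^r = 4.
Numerator 4×A(h/2) − A(h) = 4×0.6358084745 − 0.6367898148 = 1.9064440832
R = 1.9064440832/3 = 0.6354813611
Gap between inputs: 9.813e-04; correction applied: −0.0003271134.

0.635481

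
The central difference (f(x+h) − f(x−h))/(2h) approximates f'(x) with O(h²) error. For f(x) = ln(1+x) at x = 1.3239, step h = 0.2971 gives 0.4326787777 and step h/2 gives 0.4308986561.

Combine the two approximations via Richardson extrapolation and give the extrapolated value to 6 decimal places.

Leading term ∝ h^2; use weight 4 = 2^2.
2^2 × A(h/2) = 1.7235946244; minus A(h) gives 1.2909158467.
Denominator 4 − 1 = 3.
Result: 0.4303052822
Shift from A(h/2): −0.0005933739.

0.430305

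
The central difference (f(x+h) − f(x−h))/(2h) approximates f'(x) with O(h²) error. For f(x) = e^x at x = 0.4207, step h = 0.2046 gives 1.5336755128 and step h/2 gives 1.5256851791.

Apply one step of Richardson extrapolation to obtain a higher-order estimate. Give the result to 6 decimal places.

r = 2: numerator weight 4, denominator 3.
Numerator 4·A(h/2) − A(h) = 4·1.5256851791 − 1.5336755128 = 4.5690652036
Divide by 2^2 − 1 = 3.
R = 4.5690652036/3 = 1.5230217345

1.523022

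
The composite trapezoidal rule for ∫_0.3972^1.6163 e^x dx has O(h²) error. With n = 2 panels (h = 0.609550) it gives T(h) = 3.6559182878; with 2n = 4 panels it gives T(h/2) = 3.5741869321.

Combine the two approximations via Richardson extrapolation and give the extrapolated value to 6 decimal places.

r = 2: numerator weight 4, denominator 3.
2^2·A(h/2) = 14.2967477284; minus A(h) gives 10.6408294406.
Divide by 2^2 − 1 = 3.
10.6408294406 ÷ 3 = 3.5469431469

3.546943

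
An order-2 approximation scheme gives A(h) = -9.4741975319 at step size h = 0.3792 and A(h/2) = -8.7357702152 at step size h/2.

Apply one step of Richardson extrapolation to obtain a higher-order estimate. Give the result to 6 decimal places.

-8.489628

Method order is 2; weight 2^2 = 4.
Difference of the inputs: -8.7357702152 − (-9.4741975319) = 0.7384273167
Correction (A(h/2) − A(h))/(4 − 1) = 0.7384273167/3 = 0.2461424389
R = -8.7357702152 + 0.2461424389 = -8.4896277763
Gap between inputs: 7.384e-01; correction applied: +0.2461424389.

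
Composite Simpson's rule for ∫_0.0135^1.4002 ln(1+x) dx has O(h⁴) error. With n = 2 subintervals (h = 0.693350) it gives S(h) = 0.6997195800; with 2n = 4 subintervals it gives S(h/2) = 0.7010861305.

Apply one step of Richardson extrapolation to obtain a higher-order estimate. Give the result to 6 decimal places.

The method has order 4: 2^4 = 16.
Difference of the inputs: 0.7010861305 − 0.6997195800 = 0.0013665505
Correction (A(h/2) − A(h))/(16 − 1) = 0.0013665505/15 = 0.0000911034
R = A(h/2) + (A(h/2) − A(h))/15 = 0.7010861305 + 0.0000911034 = 0.7011772339

0.701177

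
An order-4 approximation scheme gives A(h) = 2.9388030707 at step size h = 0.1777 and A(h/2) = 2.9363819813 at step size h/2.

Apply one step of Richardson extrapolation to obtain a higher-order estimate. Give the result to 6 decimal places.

Leading term ∝ h^4; use weight 16 = 2^4.
Weighted: 46.9821117008 − 2.9388030707 = 44.0433086301
R = 44.0433086301/15 = 2.9362205753

2.936221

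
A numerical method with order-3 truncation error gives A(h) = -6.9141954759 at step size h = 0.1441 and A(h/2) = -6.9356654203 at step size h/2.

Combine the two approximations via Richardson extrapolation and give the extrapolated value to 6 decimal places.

-6.938733

r = 3, so 2^r = 8.
A(h/2) − A(h) = -6.9356654203 − (-6.9141954759) = -0.0214699444
Divide by 2^3 − 1 = 7: (-0.0214699444)/7 = -0.0030671349
R = A(h/2) + (A(h/2) − A(h))/7 = -6.9356654203 − 0.0030671349 = -6.9387325552
Correction |R − A(h/2)| = 3.067e-03; gap |A(h/2) − A(h)| = 2.147e-02.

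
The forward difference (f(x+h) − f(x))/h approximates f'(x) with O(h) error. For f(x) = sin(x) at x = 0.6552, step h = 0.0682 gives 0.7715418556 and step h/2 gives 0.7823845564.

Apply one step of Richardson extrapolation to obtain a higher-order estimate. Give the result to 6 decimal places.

0.793227

Order 1 gives 2^r = 2 and 2^r − 1 = 1.
2×0.7823845564 − 0.7715418556 = 0.7932272572
R = 0.7932272572/1 = 0.7932272572
Shift from A(h/2): +0.0108427008.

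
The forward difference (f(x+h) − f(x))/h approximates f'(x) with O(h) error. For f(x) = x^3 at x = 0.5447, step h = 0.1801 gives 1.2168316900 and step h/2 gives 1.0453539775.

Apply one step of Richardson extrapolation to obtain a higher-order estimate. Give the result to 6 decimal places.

Order 1 gives 2^r = 2 and 2^r − 1 = 1.
A(h/2) − A(h) = 1.0453539775 − 1.2168316900 = -0.1714777125
Correction (A(h/2) − A(h))/(2 − 1) = (-0.1714777125)/1 = -0.1714777125
R = A(h/2) + (A(h/2) − A(h))/1 = 1.0453539775 − 0.1714777125 = 0.8738762650
Gap between inputs: 1.715e-01; correction applied: −0.1714777125.

0.873876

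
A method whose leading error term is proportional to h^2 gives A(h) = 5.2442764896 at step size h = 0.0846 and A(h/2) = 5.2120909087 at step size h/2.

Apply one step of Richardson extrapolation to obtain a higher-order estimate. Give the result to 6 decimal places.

5.201362

Order 2 gives 2^r = 4 and 2^r − 1 = 3.
2^2*A(h/2) = 20.8483636348; minus A(h) gives 15.6040871452.
15.6040871452 ÷ 3 = 5.2013623817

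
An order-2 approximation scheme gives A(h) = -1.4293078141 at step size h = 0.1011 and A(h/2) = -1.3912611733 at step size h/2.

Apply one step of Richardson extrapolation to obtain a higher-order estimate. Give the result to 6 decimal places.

-1.378579

Order 2 gives 2^r = 4 and 2^r − 1 = 3.
Weighted: (-5.5650446932) − (-1.4293078141) = -4.1357368791
Denominator 4 − 1 = 3.
(-4.1357368791) ÷ 3 = -1.3785789597
Correction |R − A(h/2)| = 1.268e-02; gap |A(h/2) − A(h)| = 3.805e-02.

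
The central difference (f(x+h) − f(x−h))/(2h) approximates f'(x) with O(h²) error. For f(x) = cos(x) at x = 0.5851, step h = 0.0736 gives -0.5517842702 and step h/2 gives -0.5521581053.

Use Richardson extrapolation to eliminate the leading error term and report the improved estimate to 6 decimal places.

Leading term ∝ h^2; use weight 4 = 2^2.
2^2×A(h/2) = -2.2086324212; minus A(h) gives -1.6568481510.
(4×(-0.5521581053) − (-0.5517842702))/(4 − 1) = -0.5522827170
Correction |R − A(h/2)| = 1.246e-04; gap |A(h/2) − A(h)| = 3.738e-04.

-0.552283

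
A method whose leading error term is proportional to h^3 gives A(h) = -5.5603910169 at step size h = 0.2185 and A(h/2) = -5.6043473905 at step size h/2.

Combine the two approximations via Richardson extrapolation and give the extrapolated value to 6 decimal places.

Method order is 3; weight 2^3 = 8.
8*(-5.6043473905) = -44.8347791240; subtract (-5.5603910169) → -39.2743881071
Divide by 2^3 − 1 = 7.
(8*(-5.6043473905) − (-5.5603910169))/(8 − 1) = -5.6106268724
Gap between inputs: 4.396e-02; correction applied: −0.0062794819.

-5.610627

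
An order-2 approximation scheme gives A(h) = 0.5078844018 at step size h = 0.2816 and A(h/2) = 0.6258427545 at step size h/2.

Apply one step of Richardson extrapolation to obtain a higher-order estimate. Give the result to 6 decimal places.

0.665162

Order 2 gives 2^r = 4 and 2^r − 1 = 3.
4·0.6258427545 = 2.5033710180; subtract 0.5078844018 → 1.9954866162
1.9954866162 ÷ 3 = 0.6651622054
Gap between inputs: 1.180e-01; correction applied: +0.0393194509.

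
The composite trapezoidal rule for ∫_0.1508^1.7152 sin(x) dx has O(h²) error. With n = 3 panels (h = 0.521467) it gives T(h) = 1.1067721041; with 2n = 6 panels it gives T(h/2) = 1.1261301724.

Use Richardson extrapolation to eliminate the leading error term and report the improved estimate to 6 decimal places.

1.132583

With r = 2 the leading error scales as h^2, so the weight is 2^2 = 4.
4×1.1261301724 = 4.5045206896; subtract 1.1067721041 → 3.3977485855
(4×1.1261301724 − 1.1067721041)/(4 − 1) = 1.1325828618
Gap between inputs: 1.936e-02; correction applied: +0.0064526894.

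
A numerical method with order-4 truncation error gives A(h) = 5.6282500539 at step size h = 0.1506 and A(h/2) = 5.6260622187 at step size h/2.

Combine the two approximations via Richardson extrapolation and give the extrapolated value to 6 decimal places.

r = 4: numerator weight 16, denominator 15.
Weighted: 90.0169954992 − 5.6282500539 = 84.3887454453
R = 84.3887454453/15 = 5.6259163630
Shift from A(h/2): −0.0001458557.

5.625916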